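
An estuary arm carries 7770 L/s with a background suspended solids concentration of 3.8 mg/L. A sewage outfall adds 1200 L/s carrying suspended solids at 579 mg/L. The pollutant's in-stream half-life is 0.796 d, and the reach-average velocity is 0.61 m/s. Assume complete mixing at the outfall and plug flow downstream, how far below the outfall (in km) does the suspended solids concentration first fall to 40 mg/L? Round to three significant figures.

42.5 km

Mixed concentration C = ΣQC/ΣQ = (7770·3.800 + 1200·579.0) / 8970 = 724300/8970 = 80.75 mg/L.
Half-life 0.796 d → k = ln 2 / 0.796 = 0.8708 d⁻¹.
Set 80.75·exp(−k·t) = 40 → t = ln(80.75/40)/k = 69700 s = 19.36 h.
Distance = v·t = 0.61·69700 = 42520 m = 42.52 km.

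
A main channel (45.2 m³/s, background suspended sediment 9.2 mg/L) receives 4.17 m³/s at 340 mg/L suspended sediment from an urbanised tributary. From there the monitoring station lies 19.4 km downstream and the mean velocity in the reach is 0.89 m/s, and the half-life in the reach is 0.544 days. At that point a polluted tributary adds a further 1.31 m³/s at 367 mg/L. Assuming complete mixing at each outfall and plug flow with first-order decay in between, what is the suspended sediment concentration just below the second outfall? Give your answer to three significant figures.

Mass balance: C = (45.20·9.200 + 4.170·340.0) / 49.37 = 1834/49.37 = 37.14 mg/L; combined flow 49.37 m³/s.
Travel time t = 19.4·1000 / 0.89 = 21800 s = 6.055 h.
Half-life 0.544 d → k = ln 2 / 0.544 = 1.274 d⁻¹.
After decay, C = 37.14 × e^(−kt) = 37.14 × 0.7251 = 26.93 mg/L.
Second outfall: C = (49.37·26.93 + 1.310·367.0)/50.68 = 35.72 mg/L.

35.7 mg/L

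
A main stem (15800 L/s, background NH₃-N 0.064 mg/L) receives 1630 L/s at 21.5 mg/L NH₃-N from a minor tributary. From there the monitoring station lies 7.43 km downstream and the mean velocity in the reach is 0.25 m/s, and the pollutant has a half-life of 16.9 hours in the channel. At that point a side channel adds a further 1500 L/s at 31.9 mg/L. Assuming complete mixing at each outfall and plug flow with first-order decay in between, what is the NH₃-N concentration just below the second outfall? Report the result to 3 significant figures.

Mass balance: C = (15800·0.06400 + 1630·21.50) / 17430 = 36060/17430 = 2.069 mg/L; combined flow 17430 L/s.
Travel time t = 7.43·1000 / 0.25 = 29720 s = 8.256 h.
Half-life 16.9 h → k = ln 2 / 16.9 = 0.04101 h⁻¹ = 0.9844 d⁻¹.
Applying C = C₀e^(−kt): 2.069 × 0.7128 = 1.474 mg/L.
At the second outfall, C = (17430·1.474 + 1500·31.90) / (17430 + 1500) = 3.885 mg/L.

3.89 mg/L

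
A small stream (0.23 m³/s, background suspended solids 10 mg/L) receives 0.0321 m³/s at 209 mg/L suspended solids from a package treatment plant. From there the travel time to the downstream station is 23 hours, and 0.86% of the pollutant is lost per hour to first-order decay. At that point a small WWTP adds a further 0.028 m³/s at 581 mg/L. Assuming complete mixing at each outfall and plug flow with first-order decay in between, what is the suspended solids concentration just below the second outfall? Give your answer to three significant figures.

Mixed concentration C = ΣQC/ΣQ = (0.2300·10.00 + 0.03210·209.0) / 0.2621 = 9.009/0.2621 = 34.37 mg/L; combined flow 0.2621 m³/s.
0.86%/h lost → k = −ln(1 − 0.0086) = 0.008637 h⁻¹.
Decay over the reach: 34.37·exp(−kt) = 34.37·0.8198 = 28.18 mg/L.
At the second outfall, C = (0.2621·28.18 + 0.02800·581.0) / (0.2621 + 0.02800) = 81.54 mg/L.

81.5 mg/L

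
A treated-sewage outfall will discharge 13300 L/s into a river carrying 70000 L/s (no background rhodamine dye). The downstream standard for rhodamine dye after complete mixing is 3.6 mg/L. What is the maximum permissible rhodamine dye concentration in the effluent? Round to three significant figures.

22.5 mg/L

At the limit, (Qr·Cr + Qe·Cₑ)/(Qr + Qe) = 3.6:
Cₑ = (83300·3.6 − 70000·0) / 13300 = 22.55 mg/L.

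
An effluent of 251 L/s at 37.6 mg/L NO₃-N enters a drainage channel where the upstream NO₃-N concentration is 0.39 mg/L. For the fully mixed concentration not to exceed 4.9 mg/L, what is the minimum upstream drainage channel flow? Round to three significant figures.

1820 L/s

Set C_mix = 4.9: (Q·0.3900 + 251.0·37.60) / (Q + 251.0) = 4.9
→ Q = 251.0·(37.60 − 4.9)/(4.9 − 0.3900) = 1820 L/s.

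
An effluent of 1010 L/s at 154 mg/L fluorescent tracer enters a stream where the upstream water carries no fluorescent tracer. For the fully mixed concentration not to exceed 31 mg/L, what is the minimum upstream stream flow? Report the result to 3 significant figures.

Set C_mix = 31: (Q·0 + 1010·154.0) / (Q + 1010) = 31
→ Q = 1010·(154.0 − 31)/(31 − 0) = 4007 L/s.

4010 L/s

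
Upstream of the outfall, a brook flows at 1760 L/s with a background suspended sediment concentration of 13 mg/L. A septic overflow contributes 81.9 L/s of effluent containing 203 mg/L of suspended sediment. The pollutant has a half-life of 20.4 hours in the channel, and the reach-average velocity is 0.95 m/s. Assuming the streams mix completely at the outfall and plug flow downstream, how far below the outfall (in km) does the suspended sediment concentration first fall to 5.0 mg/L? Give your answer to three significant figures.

After mixing, C = (1760·13.00 + 81.90·203.0) / 1842 = 39510/1842 = 21.45 mg/L.
Half-life 20.4 h → k = ln 2 / 20.4 = 0.03398 h⁻¹ = 0.8155 d⁻¹.
Set 21.45·exp(−k·t) = 5.0 → t = ln(21.45/5.0)/k = 154300 s = 42.86 h.
Distance = v·t = 0.95·154300 = 146600 m = 146.6 km.

147 km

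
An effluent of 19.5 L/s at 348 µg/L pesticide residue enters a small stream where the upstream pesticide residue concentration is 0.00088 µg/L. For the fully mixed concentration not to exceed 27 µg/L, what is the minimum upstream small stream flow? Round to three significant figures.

232 L/s

Set C_mix = 27: (Q·0.0008800 + 19.50·348.0) / (Q + 19.50) = 27
→ Q = 19.50·(348.0 − 27)/(27 − 0.0008800) = 231.8 L/s.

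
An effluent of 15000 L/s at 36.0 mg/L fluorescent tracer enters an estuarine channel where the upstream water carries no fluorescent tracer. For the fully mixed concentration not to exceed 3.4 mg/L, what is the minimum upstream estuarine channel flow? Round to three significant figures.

Set C_mix = 3.4: (Q·0 + 15000·36.00) / (Q + 15000) = 3.4
→ Q = 15000·(36.00 − 3.4)/(3.4 − 0) = 143800 L/s.

144000 L/s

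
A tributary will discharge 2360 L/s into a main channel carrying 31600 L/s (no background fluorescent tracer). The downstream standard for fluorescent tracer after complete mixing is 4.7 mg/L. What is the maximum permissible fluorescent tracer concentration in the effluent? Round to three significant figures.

67.6 mg/L

At the limit, (Qr·Cr + Qe·Cₑ)/(Qr + Qe) = 4.7:
Cₑ = (33960·4.7 − 31600·0) / 2360 = 67.63 mg/L.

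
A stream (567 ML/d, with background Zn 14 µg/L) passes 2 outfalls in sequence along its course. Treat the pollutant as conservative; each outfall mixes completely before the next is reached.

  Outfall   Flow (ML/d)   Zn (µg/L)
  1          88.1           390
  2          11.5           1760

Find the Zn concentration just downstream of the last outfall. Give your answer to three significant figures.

Outfall 1: combined Q = 655.1 ML/d; C = (567.0·14.00 + 88.10·390.0)/655.1 = 64.57 µg/L.
Outfall 2: combined Q = 666.6 ML/d; C = (655.1·64.57 + 11.50·1760)/666.6 = 93.81 µg/L.

93.8 µg/L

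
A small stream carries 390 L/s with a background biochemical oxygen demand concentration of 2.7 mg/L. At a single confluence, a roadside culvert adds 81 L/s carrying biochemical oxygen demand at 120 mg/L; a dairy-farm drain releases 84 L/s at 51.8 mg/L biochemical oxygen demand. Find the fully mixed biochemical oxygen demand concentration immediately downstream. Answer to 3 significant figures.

Mixed concentration C = ΣQC/ΣQ = (390.0·2.700 + 81.00·120.0 + 84.00·51.80) / 555.0 = 15120/555.0 = 27.25 mg/L.

27.3 mg/L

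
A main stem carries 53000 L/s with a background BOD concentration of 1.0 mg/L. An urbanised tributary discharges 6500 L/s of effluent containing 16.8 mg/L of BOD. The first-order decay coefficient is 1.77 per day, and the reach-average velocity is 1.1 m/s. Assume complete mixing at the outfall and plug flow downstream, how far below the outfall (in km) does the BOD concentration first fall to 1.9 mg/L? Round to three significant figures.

Mixed concentration C = ΣQC/ΣQ = (53000·1.000 + 6500·16.80) / 59500 = 162200/59500 = 2.726 mg/L.
Set 2.726·exp(−k·t) = 1.9 → t = ln(2.726/1.9)/k = 17620 s = 4.895 h.
Distance = v·t = 1.1·17620 = 19380 m = 19.38 km.

19.4 km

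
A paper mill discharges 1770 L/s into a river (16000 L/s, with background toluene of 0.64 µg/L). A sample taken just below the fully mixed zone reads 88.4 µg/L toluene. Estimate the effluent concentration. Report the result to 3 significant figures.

882 µg/L

Mass balance: 16000·0.6400 + 1770·Cₑ = 17770·88.40
→ Cₑ = (17770·88.40 − 16000·0.6400) / 1770 = 881.7 µg/L.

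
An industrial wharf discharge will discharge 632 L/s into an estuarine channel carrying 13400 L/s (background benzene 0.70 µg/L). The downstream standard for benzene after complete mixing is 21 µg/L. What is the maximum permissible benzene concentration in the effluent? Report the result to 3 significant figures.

At the limit, (Qr·Cr + Qe·Cₑ)/(Qr + Qe) = 21:
Cₑ = (14030·21 − 13400·0.7000) / 632.0 = 451.4 µg/L.

451 µg/L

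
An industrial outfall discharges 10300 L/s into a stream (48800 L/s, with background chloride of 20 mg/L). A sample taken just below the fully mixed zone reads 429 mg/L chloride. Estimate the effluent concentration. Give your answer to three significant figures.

2370 mg/L

Mass balance: 48800·20.00 + 10300·Cₑ = 59100·429.0
→ Cₑ = (59100·429.0 − 48800·20.00) / 10300 = 2367 mg/L.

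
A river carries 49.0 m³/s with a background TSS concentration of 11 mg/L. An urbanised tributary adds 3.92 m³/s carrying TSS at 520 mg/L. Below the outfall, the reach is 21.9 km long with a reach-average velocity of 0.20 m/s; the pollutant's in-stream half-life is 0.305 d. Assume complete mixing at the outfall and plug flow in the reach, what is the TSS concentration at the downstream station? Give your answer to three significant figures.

2.73 mg/L

After mixing, C = (49.00·11.00 + 3.920·520.0) / 52.92 = 2577/52.92 = 48.70 mg/L.
Travel time t = 21.9·1000 / 0.20 = 109500 s = 30.42 h.
Half-life 0.305 d → k = ln 2 / 0.305 = 2.273 d⁻¹.
Decay over the reach: 48.70·exp(−kt) = 48.70·0.05612 = 2.733 mg/L.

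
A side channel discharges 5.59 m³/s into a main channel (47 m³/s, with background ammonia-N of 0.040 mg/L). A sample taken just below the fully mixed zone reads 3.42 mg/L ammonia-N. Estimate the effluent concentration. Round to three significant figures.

Mass balance: 47.00·0.04000 + 5.590·Cₑ = 52.59·3.420
→ Cₑ = (52.59·3.420 − 47.00·0.04000) / 5.590 = 31.84 mg/L.

31.8 mg/L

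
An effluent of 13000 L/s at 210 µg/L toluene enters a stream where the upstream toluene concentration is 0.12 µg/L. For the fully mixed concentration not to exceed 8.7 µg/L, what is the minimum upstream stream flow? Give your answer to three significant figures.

Set C_mix = 8.7: (Q·0.1200 + 13000·210.0) / (Q + 13000) = 8.7
→ Q = 13000·(210.0 − 8.7)/(8.7 − 0.1200) = 305000 L/s.

305000 L/s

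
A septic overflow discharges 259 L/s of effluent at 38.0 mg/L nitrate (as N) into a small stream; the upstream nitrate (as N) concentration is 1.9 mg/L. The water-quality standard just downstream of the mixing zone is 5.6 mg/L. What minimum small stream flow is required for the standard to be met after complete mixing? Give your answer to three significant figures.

2270 L/s

Set C_mix = 5.6: (Q·1.900 + 259.0·38.00) / (Q + 259.0) = 5.6
→ Q = 259.0·(38.00 − 5.6)/(5.6 − 1.900) = 2268 L/s.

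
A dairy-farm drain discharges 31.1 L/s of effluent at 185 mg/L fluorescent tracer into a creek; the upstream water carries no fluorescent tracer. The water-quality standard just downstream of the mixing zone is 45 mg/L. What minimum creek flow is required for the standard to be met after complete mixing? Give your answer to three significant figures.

96.8 L/s

Set C_mix = 45: (Q·0 + 31.10·185.0) / (Q + 31.10) = 45
→ Q = 31.10·(185.0 − 45)/(45 − 0) = 96.76 L/s.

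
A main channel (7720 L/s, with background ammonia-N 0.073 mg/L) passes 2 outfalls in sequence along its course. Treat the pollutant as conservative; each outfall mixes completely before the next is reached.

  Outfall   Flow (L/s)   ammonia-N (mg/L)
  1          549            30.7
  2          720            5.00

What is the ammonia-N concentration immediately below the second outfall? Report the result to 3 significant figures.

2.34 mg/L

After outfall 1: Q = 7720 + 549.0 = 8269 L/s; C = (7720·0.07300 + 549.0·30.70)/8269 = 2.106 mg/L.
After outfall 2: Q = 8269 + 720.0 = 8989 L/s; C = (8269·2.106 + 720.0·5.000)/8989 = 2.338 mg/L.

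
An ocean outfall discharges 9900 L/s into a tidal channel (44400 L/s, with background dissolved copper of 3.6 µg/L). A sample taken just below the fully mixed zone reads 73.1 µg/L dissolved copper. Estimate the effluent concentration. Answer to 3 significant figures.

Mass balance: 44400·3.600 + 9900·Cₑ = 54300·73.10
→ Cₑ = (54300·73.10 − 44400·3.600) / 9900 = 384.8 µg/L.

385 µg/L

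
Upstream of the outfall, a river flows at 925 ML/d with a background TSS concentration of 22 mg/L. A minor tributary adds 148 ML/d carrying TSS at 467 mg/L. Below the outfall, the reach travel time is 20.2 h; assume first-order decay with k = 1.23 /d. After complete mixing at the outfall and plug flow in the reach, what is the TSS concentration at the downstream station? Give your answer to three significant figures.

29.6 mg/L

After mixing, C = (925.0·22.00 + 148.0·467.0) / 1073 = 89470/1073 = 83.38 mg/L.
Applying C = C₀e^(−kt): 83.38 × 0.3551 = 29.61 mg/L.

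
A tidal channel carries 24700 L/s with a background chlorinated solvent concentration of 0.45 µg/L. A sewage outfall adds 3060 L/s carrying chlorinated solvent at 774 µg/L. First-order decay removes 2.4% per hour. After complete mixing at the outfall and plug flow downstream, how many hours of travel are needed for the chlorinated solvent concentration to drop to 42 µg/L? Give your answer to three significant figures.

29.4 h

Mixed concentration C = ΣQC/ΣQ = (24700·0.4500 + 3060·774.0) / 27760 = 2380000/27760 = 85.72 µg/L.
2.4%/h lost → k = −ln(1 − 0.024) = 0.02429 h⁻¹.
85.72·exp(−k·t) = 42 → t = ln(85.72/42)/k = 105700 s = 29.37 h.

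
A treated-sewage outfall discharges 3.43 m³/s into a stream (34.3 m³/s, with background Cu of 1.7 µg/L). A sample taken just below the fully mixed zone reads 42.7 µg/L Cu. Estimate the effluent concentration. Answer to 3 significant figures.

453 µg/L

Mass balance: 34.30·1.700 + 3.430·Cₑ = 37.73·42.70
→ Cₑ = (37.73·42.70 − 34.30·1.700) / 3.430 = 452.7 µg/L.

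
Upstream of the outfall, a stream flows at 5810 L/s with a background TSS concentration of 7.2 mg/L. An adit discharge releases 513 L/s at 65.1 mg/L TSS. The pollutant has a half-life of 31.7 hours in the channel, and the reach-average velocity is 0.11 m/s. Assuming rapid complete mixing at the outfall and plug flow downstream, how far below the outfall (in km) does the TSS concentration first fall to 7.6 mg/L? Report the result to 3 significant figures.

8.12 km

Mixed concentration C = ΣQC/ΣQ = (5810·7.200 + 513.0·65.10) / 6323 = 75230/6323 = 11.90 mg/L.
Half-life 31.7 h → k = ln 2 / 31.7 = 0.02187 h⁻¹ = 0.5248 d⁻¹.
Set 11.90·exp(−k·t) = 7.6 → t = ln(11.90/7.6)/k = 73790 s = 20.50 h.
Distance = v·t = 0.11·73790 = 8117 m = 8.117 km.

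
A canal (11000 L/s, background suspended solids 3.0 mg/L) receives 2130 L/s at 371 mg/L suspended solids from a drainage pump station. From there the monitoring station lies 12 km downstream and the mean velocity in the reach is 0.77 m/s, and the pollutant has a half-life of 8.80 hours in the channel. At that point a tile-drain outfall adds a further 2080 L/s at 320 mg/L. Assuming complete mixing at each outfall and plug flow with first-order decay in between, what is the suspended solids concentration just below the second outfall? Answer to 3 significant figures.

82.2 mg/L

Mixed concentration C = ΣQC/ΣQ = (11000·3.000 + 2130·371.0) / 13130 = 823200/13130 = 62.70 mg/L; combined flow 13130 L/s.
Travel time t = 12·1000 / 0.77 = 15580 s = 4.329 h.
Half-life 8.80 h → k = ln 2 / 8.80 = 0.07877 h⁻¹ = 1.890 d⁻¹.
Applying C = C₀e^(−kt): 62.70 × 0.7111 = 44.58 mg/L.
Second outfall: C = (13130·44.58 + 2080·320.0)/15210 = 82.25 mg/L.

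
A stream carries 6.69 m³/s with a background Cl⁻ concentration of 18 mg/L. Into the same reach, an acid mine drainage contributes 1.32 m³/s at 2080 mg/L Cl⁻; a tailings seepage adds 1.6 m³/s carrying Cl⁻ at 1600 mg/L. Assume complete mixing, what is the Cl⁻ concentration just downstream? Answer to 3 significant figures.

565 mg/L

Mixed concentration C = ΣQC/ΣQ = (6.690·18.00 + 1.320·2080 + 1.600·1600) / 9.610 = 5426/9.610 = 564.6 mg/L.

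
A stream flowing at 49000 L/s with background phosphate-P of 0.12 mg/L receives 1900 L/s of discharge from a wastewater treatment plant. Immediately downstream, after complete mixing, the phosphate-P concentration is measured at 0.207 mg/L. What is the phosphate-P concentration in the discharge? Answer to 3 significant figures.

Mass balance: 49000·0.1200 + 1900·Cₑ = 50900·0.2070
→ Cₑ = (50900·0.2070 − 49000·0.1200) / 1900 = 2.451 mg/L.

2.45 mg/L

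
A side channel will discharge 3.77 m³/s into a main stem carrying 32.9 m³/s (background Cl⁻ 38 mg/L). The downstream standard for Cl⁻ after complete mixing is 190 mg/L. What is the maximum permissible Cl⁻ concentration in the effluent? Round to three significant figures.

At the limit, (Qr·Cr + Qe·Cₑ)/(Qr + Qe) = 190:
Cₑ = (36.67·190 − 32.90·38.00) / 3.770 = 1516 mg/L.

1520 mg/L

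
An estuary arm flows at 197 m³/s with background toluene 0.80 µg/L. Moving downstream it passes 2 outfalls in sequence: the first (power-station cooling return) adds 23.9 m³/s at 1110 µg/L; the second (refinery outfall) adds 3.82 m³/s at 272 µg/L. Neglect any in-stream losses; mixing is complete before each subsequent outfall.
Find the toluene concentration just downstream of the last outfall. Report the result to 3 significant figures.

After outfall 1: Q = 197.0 + 23.90 = 220.9 m³/s; C = (197.0·0.8000 + 23.90·1110)/220.9 = 120.8 µg/L.
After outfall 2: Q = 220.9 + 3.820 = 224.7 m³/s; C = (220.9·120.8 + 3.820·272.0)/224.7 = 123.4 µg/L.

123 µg/L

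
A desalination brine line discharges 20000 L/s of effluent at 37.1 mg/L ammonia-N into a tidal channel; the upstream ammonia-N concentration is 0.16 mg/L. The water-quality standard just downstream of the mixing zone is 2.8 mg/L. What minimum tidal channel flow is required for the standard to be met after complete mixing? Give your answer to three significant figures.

260000 L/s

Set C_mix = 2.8: (Q·0.1600 + 20000·37.10) / (Q + 20000) = 2.8
→ Q = 20000·(37.10 − 2.8)/(2.8 − 0.1600) = 259800 L/s.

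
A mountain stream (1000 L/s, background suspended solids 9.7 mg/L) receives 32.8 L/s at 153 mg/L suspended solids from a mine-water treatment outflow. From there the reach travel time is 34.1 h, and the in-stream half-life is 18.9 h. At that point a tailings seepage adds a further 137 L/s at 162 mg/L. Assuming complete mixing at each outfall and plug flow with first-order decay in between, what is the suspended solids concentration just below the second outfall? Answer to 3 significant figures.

22.6 mg/L

Mixed concentration C = ΣQC/ΣQ = (1000·9.700 + 32.80·153.0) / 1033 = 14720/1033 = 14.25 mg/L; combined flow 1033 L/s.
Half-life 18.9 h → k = ln 2 / 18.9 = 0.03667 h⁻¹ = 0.8802 d⁻¹.
After decay, C = 14.25 × e^(−kt) = 14.25 × 0.2863 = 4.081 mg/L.
Second outfall: C = (1033·4.081 + 137.0·162.0)/1170 = 22.58 mg/L.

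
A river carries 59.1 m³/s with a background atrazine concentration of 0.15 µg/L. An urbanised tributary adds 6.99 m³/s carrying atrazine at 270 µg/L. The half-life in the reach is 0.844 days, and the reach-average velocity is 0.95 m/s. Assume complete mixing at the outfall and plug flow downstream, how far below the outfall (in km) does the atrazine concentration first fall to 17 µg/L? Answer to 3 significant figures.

After mixing, C = (59.10·0.1500 + 6.990·270.0) / 66.09 = 1896/66.09 = 28.69 µg/L.
Half-life 0.844 d → k = ln 2 / 0.844 = 0.8213 d⁻¹.
Set 28.69·exp(−k·t) = 17 → t = ln(28.69/17)/k = 55060 s = 15.29 h.
Distance = v·t = 0.95·55060 = 52310 m = 52.31 km.

52.3 km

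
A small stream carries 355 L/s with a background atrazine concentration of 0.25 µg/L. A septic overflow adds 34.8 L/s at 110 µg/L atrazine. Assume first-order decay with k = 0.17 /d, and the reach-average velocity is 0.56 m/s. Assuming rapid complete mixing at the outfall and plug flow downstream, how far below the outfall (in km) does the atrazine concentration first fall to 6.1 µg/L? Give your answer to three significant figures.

Mixed concentration C = ΣQC/ΣQ = (355.0·0.2500 + 34.80·110.0) / 389.8 = 3917/389.8 = 10.05 µg/L.
Set 10.05·exp(−k·t) = 6.1 → t = ln(10.05/6.1)/k = 253700 s = 70.46 h.
Distance = v·t = 0.56·253700 = 142000 m = 142.0 km.

142 km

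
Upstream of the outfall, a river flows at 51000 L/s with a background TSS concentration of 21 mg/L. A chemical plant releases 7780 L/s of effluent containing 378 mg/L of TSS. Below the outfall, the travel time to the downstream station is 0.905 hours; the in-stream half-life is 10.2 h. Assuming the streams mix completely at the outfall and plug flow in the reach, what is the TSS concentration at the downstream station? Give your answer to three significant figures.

64.2 mg/L

Mass balance: C = (51000·21.00 + 7780·378.0) / 58780 = 4012000/58780 = 68.25 mg/L.
Half-life 10.2 h → k = ln 2 / 10.2 = 0.06796 h⁻¹ = 1.631 d⁻¹.
Decay over the reach: 68.25·exp(−kt) = 68.25·0.9404 = 64.18 mg/L.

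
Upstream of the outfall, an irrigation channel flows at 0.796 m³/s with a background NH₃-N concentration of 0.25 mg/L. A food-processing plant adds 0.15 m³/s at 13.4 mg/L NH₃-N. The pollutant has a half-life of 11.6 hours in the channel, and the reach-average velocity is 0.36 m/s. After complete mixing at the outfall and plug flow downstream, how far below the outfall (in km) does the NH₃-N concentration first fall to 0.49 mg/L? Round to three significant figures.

33.9 km

Conservation of mass: C = (0.7960·0.2500 + 0.1500·13.40) / 0.9460 = 2.209/0.9460 = 2.335 mg/L.
Half-life 11.6 h → k = ln 2 / 11.6 = 0.05975 h⁻¹ = 1.434 d⁻¹.
Set 2.335·exp(−k·t) = 0.49 → t = ln(2.335/0.49)/k = 94070 s = 26.13 h.
Distance = v·t = 0.36·94070 = 33870 m = 33.87 km.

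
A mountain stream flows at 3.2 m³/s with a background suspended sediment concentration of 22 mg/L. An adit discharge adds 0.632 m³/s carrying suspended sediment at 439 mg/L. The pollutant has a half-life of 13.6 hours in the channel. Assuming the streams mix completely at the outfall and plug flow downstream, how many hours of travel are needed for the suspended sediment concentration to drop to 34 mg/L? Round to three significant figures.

Mixed concentration C = ΣQC/ΣQ = (3.200·22.00 + 0.6320·439.0) / 3.832 = 347.8/3.832 = 90.77 mg/L.
Half-life 13.6 h → k = ln 2 / 13.6 = 0.05097 h⁻¹ = 1.223 d⁻¹.
90.77·exp(−k·t) = 34 → t = ln(90.77/34)/k = 69360 s = 19.27 h.

19.3 h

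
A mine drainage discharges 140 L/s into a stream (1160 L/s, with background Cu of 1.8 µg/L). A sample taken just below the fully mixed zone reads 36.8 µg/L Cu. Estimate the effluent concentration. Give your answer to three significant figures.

Mass balance: 1160·1.800 + 140.0·Cₑ = 1300·36.80
→ Cₑ = (1300·36.80 − 1160·1.800) / 140.0 = 326.8 µg/L.

327 µg/L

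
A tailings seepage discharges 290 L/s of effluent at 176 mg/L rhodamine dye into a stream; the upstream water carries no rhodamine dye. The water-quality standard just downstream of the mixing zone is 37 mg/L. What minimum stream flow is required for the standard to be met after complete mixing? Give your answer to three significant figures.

1090 L/s

Set C_mix = 37: (Q·0 + 290.0·176.0) / (Q + 290.0) = 37
→ Q = 290.0·(176.0 − 37)/(37 − 0) = 1089 L/s.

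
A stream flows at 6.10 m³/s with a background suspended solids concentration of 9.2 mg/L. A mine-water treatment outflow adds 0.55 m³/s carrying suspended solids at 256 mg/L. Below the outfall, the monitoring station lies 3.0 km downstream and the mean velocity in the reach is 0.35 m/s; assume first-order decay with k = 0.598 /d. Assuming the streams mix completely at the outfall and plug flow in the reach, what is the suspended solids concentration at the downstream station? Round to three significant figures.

Flow-weighted average: C = (6.100·9.200 + 0.5500·256.0) / 6.650 = 196.9/6.650 = 29.61 mg/L.
Travel time t = 3.0·1000 / 0.35 = 8571 s = 2.381 h.
Decay over the reach: 29.61·exp(−kt) = 29.61·0.9424 = 27.91 mg/L.

27.9 mg/L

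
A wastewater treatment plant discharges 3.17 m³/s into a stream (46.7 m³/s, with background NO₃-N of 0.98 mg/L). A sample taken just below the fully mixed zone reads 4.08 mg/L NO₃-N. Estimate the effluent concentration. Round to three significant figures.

49.7 mg/L

Mass balance: 46.70·0.9800 + 3.170·Cₑ = 49.87·4.080
→ Cₑ = (49.87·4.080 − 46.70·0.9800) / 3.170 = 49.75 mg/L.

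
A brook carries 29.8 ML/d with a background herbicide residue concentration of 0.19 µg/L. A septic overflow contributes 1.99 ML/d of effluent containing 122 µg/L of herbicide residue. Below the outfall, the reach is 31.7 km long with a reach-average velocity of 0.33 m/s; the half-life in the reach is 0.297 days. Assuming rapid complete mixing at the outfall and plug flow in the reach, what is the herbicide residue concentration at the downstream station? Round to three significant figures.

Mass balance: C = (29.80·0.1900 + 1.990·122.0) / 31.79 = 248.4/31.79 = 7.815 µg/L.
Travel time t = 31.7·1000 / 0.33 = 96060 s = 26.68 h.
Half-life 0.297 d → k = ln 2 / 0.297 = 2.334 d⁻¹.
Decay over the reach: 7.815·exp(−kt) = 7.815·0.07466 = 0.5835 µg/L.

0.583 µg/L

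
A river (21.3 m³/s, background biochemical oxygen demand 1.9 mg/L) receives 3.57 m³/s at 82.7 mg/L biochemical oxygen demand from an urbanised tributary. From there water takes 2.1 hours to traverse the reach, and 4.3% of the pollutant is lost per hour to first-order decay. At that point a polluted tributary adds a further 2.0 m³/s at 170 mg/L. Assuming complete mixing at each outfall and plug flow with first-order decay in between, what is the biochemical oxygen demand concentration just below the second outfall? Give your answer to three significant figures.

Flow-weighted average: C = (21.30·1.900 + 3.570·82.70) / 24.87 = 335.7/24.87 = 13.50 mg/L; combined flow 24.87 m³/s.
4.3%/h lost → k = −ln(1 − 0.043) = 0.04395 h⁻¹.
Decay over the reach: 13.50·exp(−kt) = 13.50·0.9118 = 12.31 mg/L.
Second outfall: C = (24.87·12.31 + 2.000·170.0)/26.87 = 24.05 mg/L.

24.0 mg/L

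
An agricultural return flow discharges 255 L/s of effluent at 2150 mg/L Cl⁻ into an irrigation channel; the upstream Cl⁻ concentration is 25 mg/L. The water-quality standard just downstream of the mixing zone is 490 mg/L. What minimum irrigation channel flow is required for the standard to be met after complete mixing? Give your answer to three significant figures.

Set C_mix = 490: (Q·25.00 + 255.0·2150) / (Q + 255.0) = 490
→ Q = 255.0·(2150 − 490)/(490 − 25.00) = 910.3 L/s.

910 L/s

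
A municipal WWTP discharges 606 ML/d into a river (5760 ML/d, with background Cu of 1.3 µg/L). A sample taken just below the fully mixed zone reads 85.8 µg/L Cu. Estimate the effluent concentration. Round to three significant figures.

889 µg/L

Mass balance: 5760·1.300 + 606.0·Cₑ = 6366·85.80
→ Cₑ = (6366·85.80 − 5760·1.300) / 606.0 = 889.0 µg/L.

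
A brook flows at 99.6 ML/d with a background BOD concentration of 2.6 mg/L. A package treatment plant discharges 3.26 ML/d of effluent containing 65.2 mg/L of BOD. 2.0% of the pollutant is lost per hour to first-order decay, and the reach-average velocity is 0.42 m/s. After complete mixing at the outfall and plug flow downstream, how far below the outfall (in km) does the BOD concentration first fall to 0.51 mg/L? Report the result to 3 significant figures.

Mass balance: C = (99.60·2.600 + 3.260·65.20) / 102.9 = 471.5/102.9 = 4.584 mg/L.
2.0%/h lost → k = −ln(1 − 0.02) = 0.02020 h⁻¹.
Set 4.584·exp(−k·t) = 0.51 → t = ln(4.584/0.51)/k = 391300 s = 108.7 h.
Distance = v·t = 0.42·391300 = 164300 m = 164.3 km.

164 km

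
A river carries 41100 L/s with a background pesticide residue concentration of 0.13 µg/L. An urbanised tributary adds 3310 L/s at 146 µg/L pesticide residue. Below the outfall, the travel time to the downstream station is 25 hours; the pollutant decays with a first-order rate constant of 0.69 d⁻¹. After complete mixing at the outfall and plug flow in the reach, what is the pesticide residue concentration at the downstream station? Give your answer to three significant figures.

5.36 µg/L

Flow-weighted average: C = (41100·0.1300 + 3310·146.0) / 44410 = 488600/44410 = 11.00 µg/L.
Decay over the reach: 11.00·exp(−kt) = 11.00·0.4874 = 5.362 µg/L.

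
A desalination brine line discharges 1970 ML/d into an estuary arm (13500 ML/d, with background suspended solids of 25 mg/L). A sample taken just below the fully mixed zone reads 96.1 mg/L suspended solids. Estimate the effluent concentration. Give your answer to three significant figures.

Mass balance: 13500·25.00 + 1970·Cₑ = 15470·96.10
→ Cₑ = (15470·96.10 − 13500·25.00) / 1970 = 583.3 mg/L.

583 mg/L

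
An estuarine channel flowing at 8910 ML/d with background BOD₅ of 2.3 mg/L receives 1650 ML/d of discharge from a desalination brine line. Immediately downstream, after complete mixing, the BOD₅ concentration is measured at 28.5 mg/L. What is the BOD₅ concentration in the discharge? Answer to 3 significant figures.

170 mg/L

Mass balance: 8910·2.300 + 1650·Cₑ = 10560·28.50
→ Cₑ = (10560·28.50 − 8910·2.300) / 1650 = 170.0 mg/L.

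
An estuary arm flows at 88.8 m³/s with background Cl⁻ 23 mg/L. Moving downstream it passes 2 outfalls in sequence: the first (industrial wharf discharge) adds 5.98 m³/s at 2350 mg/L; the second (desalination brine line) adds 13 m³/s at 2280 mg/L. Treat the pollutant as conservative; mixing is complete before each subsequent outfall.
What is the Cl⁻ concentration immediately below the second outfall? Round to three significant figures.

424 mg/L

After outfall 1: Q = 88.80 + 5.980 = 94.78 m³/s; C = (88.80·23.00 + 5.980·2350)/94.78 = 169.8 mg/L.
After outfall 2: Q = 94.78 + 13.00 = 107.8 m³/s; C = (94.78·169.8 + 13.00·2280)/107.8 = 424.3 mg/L.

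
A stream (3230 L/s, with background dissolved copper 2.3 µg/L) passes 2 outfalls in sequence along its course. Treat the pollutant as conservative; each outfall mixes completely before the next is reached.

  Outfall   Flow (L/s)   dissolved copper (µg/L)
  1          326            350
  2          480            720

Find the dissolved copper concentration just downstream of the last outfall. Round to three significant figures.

Below outfall 1: Q → 3556 L/s, C = (3230·2.300 + 326.0·350.0)/3556 = 34.18 µg/L.
Below outfall 2: Q → 4036 L/s, C = (3556·34.18 + 480.0·720.0)/4036 = 115.7 µg/L.

116 µg/L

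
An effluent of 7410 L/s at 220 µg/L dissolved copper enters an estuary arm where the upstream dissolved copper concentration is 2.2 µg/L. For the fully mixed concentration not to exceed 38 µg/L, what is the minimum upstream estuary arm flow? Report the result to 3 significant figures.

Set C_mix = 38: (Q·2.200 + 7410·220.0) / (Q + 7410) = 38
→ Q = 7410·(220.0 − 38)/(38 − 2.200) = 37670 L/s.

37700 L/s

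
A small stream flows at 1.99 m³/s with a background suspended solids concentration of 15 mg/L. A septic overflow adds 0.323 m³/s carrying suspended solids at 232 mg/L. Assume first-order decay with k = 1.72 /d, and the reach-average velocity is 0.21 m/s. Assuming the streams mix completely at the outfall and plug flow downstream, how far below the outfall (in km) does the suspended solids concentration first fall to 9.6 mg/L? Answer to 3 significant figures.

Mixed concentration C = ΣQC/ΣQ = (1.990·15.00 + 0.3230·232.0) / 2.313 = 104.8/2.313 = 45.30 mg/L.
Set 45.30·exp(−k·t) = 9.6 → t = ln(45.30/9.6)/k = 77940 s = 21.65 h.
Distance = v·t = 0.21·77940 = 16370 m = 16.37 km.

16.4 km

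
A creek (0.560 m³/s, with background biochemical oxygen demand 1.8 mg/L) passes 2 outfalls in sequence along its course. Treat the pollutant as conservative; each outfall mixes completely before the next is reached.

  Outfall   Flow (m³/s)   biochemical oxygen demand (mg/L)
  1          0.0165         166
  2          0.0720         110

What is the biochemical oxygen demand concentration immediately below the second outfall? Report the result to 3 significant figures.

After outfall 1: Q = 0.5600 + 0.01650 = 0.5765 m³/s; C = (0.5600·1.800 + 0.01650·166.0)/0.5765 = 6.500 mg/L.
After outfall 2: Q = 0.5765 + 0.07200 = 0.6485 m³/s; C = (0.5765·6.500 + 0.07200·110.0)/0.6485 = 17.99 mg/L.

18.0 mg/L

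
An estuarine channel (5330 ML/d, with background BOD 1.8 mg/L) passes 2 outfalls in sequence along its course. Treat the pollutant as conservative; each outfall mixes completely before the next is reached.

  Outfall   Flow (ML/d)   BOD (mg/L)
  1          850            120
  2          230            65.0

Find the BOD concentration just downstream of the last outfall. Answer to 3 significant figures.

Outfall 1: combined Q = 6180 ML/d; C = (5330·1.800 + 850.0·120.0)/6180 = 18.06 mg/L.
Outfall 2: combined Q = 6410 ML/d; C = (6180·18.06 + 230.0·65.00)/6410 = 19.74 mg/L.

19.7 mg/L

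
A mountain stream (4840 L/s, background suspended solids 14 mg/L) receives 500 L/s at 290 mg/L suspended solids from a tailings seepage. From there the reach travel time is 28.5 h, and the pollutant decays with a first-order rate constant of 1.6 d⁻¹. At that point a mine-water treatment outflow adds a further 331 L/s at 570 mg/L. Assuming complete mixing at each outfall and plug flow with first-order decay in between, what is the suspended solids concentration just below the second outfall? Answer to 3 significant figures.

After mixing, C = (4840·14.00 + 500.0·290.0) / 5340 = 212800/5340 = 39.84 mg/L; combined flow 5340 L/s.
After decay, C = 39.84 × e^(−kt) = 39.84 × 0.1496 = 5.959 mg/L.
Second outfall: C = (5340·5.959 + 331.0·570.0)/5671 = 38.88 mg/L.

38.9 mg/L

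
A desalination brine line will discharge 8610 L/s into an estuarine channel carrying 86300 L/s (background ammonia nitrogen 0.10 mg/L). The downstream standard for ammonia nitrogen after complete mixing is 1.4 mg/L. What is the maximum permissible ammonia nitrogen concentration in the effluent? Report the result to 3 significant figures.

14.4 mg/L

At the limit, (Qr·Cr + Qe·Cₑ)/(Qr + Qe) = 1.4:
Cₑ = (94910·1.4 − 86300·0.1000) / 8610 = 14.43 mg/L.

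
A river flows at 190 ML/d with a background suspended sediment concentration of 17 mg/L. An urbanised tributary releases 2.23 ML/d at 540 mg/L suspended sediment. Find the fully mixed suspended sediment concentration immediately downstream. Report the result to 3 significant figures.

After mixing, C = (190.0·17.00 + 2.230·540.0) / 192.2 = 4434/192.2 = 23.07 mg/L.

23.1 mg/L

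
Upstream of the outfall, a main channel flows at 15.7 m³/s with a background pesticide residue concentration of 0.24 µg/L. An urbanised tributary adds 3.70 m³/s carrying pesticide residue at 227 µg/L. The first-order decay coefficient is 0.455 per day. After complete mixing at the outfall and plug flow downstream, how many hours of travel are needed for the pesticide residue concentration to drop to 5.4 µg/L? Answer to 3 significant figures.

110 h

Flow-weighted average: C = (15.70·0.2400 + 3.700·227.0) / 19.40 = 843.7/19.40 = 43.49 µg/L.
43.49·exp(−k·t) = 5.4 → t = ln(43.49/5.4)/k = 396100 s = 110.0 h.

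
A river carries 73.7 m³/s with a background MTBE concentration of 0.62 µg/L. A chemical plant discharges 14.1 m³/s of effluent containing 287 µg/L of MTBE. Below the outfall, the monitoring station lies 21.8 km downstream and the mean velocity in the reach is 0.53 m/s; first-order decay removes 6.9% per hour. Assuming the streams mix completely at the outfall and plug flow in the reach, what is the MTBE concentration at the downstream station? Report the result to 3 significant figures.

20.6 µg/L

Conservation of mass: C = (73.70·0.6200 + 14.10·287.0) / 87.80 = 4092/87.80 = 46.61 µg/L.
Travel time t = 21.8·1000 / 0.53 = 41130 s = 11.43 h.
6.9%/h lost → k = −ln(1 − 0.069) = 0.07150 h⁻¹.
First-order decay: C = 46.61·exp(−k·t) = 46.61·0.4418 = 20.59 µg/L.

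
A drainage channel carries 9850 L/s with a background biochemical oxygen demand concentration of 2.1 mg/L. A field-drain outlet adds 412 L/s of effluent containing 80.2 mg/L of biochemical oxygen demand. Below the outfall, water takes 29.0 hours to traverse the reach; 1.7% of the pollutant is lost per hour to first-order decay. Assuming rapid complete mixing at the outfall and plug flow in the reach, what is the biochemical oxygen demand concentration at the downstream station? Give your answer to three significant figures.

3.18 mg/L

Conservation of mass: C = (9850·2.100 + 412.0·80.20) / 10260 = 53730/10260 = 5.236 mg/L.
1.7%/h lost → k = −ln(1 − 0.017) = 0.01715 h⁻¹.
First-order decay: C = 5.236·exp(−k·t) = 5.236·0.6082 = 3.184 mg/L.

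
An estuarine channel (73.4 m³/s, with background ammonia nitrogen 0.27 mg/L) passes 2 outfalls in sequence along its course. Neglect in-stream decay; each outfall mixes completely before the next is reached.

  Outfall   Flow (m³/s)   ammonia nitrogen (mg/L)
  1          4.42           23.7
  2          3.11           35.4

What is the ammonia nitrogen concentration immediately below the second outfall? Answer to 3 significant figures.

2.90 mg/L

Below outfall 1: Q → 77.82 m³/s, C = (73.40·0.2700 + 4.420·23.70)/77.82 = 1.601 mg/L.
Below outfall 2: Q → 80.93 m³/s, C = (77.82·1.601 + 3.110·35.40)/80.93 = 2.900 mg/L.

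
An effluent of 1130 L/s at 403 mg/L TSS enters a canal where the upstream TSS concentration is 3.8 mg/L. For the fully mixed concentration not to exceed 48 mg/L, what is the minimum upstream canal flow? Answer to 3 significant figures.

Set C_mix = 48: (Q·3.800 + 1130·403.0) / (Q + 1130) = 48
→ Q = 1130·(403.0 − 48)/(48 − 3.800) = 9076 L/s.

9080 L/s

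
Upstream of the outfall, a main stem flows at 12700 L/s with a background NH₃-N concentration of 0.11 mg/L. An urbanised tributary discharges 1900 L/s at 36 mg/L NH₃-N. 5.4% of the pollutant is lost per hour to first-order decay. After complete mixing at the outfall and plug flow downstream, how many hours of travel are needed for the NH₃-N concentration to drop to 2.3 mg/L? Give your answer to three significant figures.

Flow-weighted average: C = (12700·0.1100 + 1900·36.00) / 14600 = 69800/14600 = 4.781 mg/L.
5.4%/h lost → k = −ln(1 − 0.054) = 0.05551 h⁻¹.
4.781·exp(−k·t) = 2.3 → t = ln(4.781/2.3)/k = 47450 s = 13.18 h.

13.2 h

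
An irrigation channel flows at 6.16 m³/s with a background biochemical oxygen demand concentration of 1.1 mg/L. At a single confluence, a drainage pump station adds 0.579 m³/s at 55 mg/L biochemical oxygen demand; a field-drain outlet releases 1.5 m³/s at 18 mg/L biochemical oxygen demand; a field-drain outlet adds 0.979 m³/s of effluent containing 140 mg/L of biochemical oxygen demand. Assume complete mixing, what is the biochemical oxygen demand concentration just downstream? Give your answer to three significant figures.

22.0 mg/L

Mixed concentration C = ΣQC/ΣQ = (6.160·1.100 + 0.5790·55.00 + 1.500·18.00 + 0.9790·140.0) / 9.218 = 202.7/9.218 = 21.99 mg/L.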